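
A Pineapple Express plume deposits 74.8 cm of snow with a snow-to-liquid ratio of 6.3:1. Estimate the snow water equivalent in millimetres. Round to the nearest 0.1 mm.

SWE = snow depth / ratio = 74.8 cm / 6.3 = 11.873 cm = 118.7 mm.

SWE ≈ 118.7 mm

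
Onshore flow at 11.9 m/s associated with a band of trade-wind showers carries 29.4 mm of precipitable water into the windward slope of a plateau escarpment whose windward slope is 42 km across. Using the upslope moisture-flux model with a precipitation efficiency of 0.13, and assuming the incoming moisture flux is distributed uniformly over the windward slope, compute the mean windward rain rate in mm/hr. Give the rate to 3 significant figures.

R ≈ 3.90 mm/hr

Incoming column moisture flux per unit ridge length: F = V × PW = 11.9 × 29.4 = 349.86 mm·m/s.
Spread over the 42 km slope with efficiency ε = 0.13: R = ε·F/W = 0.13 × 349.86 / 42000 m = 1.083e-03 mm/s.
R = 1.083e-03 × 3600 = 3.90 mm/hr.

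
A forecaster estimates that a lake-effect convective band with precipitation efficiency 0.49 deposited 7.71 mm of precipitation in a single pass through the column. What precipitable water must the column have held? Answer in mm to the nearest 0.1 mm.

PW = precipitation / ε = 7.71 / 0.49 = 15.7 mm.

PW ≈ 15.7 mm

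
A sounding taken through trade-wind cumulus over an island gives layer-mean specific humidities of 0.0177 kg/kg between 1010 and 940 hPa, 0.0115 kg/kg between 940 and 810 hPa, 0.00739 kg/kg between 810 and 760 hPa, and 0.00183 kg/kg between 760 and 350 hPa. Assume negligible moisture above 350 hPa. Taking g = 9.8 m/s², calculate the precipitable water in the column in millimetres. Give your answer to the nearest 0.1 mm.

PW ≈ 39.3 mm

Precipitable water is the column-integrated vapour mass per unit area: PW = (1/g) Σ q̄ Δp, with q in kg/kg and Δp in Pa (1 kg/m² of water = 1 mm).
Layer 1010–940 hPa: Δp = 70 hPa = 7000 Pa, q̄ = 0.0177 kg/kg → 0.0177 × 7000 / 9.8 = 12.64 mm
Layer 940–810 hPa: Δp = 130 hPa = 13000 Pa, q̄ = 0.0115 kg/kg → 0.0115 × 13000 / 9.8 = 15.26 mm
Layer 810–760 hPa: Δp = 50 hPa = 5000 Pa, q̄ = 0.00739 kg/kg → 0.00739 × 5000 / 9.8 = 3.77 mm
Layer 760–350 hPa: Δp = 410 hPa = 41000 Pa, q̄ = 0.00183 kg/kg → 0.00183 × 41000 / 9.8 = 7.66 mm
PW = 12.64 + 15.26 + 3.77 + 7.66 = 39.33 ≈ 39.3 mm.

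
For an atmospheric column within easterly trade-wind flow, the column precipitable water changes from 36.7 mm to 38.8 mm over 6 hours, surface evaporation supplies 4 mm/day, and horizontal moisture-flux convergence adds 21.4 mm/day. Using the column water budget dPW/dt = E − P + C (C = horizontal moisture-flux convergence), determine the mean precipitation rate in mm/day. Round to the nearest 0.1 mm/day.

P ≈ 17.0 mm/day

dPW/dt = (38.8 − 36.7) mm / (6/24 day) = +8.400 mm/day.
P = E + C − dPW/dt = 4 + (21.4) − (+8.400) = 17.0 mm/day.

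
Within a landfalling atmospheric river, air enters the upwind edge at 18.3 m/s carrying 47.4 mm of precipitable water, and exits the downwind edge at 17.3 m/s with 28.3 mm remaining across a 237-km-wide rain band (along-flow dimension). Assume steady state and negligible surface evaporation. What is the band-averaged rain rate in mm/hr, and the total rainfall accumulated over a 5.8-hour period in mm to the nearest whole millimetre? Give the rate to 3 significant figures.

R ≈ 5.74 mm/hr; total ≈ 33 mm

Column moisture flux per unit crosswind length is F = V × PW.
Inflow: F_in = 18.3 × 47.4 = 867.42 mm·m/s
Outflow: F_out = 17.3 × 28.3 = 489.59 mm·m/s
Steady-state rate R = (F_in − F_out)/L = (867.42 − 489.59) / 237000 m = 1.594e-03 mm/s.
R = 1.594e-03 × 3600 = 5.74 mm/hr.
Over 5.8 h: total = 5.74 × 5.8 = 33.292 ≈ 33 mm.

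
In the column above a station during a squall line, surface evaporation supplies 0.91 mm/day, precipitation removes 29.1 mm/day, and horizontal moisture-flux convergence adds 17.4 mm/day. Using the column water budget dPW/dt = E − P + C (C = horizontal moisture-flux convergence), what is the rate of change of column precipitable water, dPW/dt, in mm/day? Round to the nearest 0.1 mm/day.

dPW/dt = E − P + C = 0.91 − 29.1 + (17.4) = -10.8 mm/day.

dPW/dt ≈ -10.8 mm/day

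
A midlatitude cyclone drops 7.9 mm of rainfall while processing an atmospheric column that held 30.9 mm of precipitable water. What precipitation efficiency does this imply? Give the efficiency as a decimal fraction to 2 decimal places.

ε ≈ 0.26

ε = rainfall / PW = 7.9 / 30.9 = 0.26.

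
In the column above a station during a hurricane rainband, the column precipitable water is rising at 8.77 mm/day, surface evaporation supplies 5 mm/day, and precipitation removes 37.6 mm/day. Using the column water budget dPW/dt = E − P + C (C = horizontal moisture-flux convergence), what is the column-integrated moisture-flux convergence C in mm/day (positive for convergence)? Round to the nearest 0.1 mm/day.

dPW/dt = +8.77 mm/day.
C = dPW/dt − E + P = (+8.77) − 5 + 37.6 = 41.4 mm/day.

C ≈ 41.4 mm/day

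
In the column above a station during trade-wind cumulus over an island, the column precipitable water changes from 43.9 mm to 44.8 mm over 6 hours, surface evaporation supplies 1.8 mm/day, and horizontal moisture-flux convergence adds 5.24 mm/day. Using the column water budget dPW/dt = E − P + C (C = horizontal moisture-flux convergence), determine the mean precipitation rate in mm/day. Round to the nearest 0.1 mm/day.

dPW/dt = (44.8 − 43.9) mm / (6/24 day) = +3.600 mm/day.
P = E + C − dPW/dt = 1.8 + (5.24) − (+3.600) = 3.4 mm/day.

P ≈ 3.4 mm/day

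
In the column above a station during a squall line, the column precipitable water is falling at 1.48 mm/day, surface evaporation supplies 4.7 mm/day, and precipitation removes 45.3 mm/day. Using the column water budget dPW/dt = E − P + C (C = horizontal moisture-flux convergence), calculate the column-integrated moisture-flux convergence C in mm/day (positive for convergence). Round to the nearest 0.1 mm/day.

dPW/dt = -1.48 mm/day.
C = dPW/dt − E + P = (-1.48) − 4.7 + 45.3 = 39.1 mm/day.

C ≈ 39.1 mm/day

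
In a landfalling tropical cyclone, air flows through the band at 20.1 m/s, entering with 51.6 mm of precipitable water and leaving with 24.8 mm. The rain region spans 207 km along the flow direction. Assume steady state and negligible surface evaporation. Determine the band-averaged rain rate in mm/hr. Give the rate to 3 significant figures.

Column moisture flux per unit crosswind length is F = V × PW.
Inflow: F_in = 20.1 × 51.6 = 1037.16 mm·m/s
Outflow: F_out = 20.1 × 24.8 = 498.48 mm·m/s
Steady-state rate R = (F_in − F_out)/L = (1037.16 − 498.48) / 207000 m = 2.602e-03 mm/s.
R = 2.602e-03 × 3600 = 9.37 mm/hr.

R ≈ 9.37 mm/hr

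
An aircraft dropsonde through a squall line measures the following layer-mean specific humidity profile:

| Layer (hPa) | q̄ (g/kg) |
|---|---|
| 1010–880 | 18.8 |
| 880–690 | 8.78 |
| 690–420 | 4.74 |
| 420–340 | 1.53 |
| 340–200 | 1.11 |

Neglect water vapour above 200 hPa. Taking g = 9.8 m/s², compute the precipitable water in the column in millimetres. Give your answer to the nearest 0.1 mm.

PW ≈ 57.9 mm

Precipitable water is the column-integrated vapour mass per unit area: PW = (1/g) Σ q̄ Δp, with q in kg/kg and Δp in Pa (1 kg/m² of water = 1 mm).
Layer 1010–880 hPa: Δp = 130 hPa = 13000 Pa, q̄ = 0.0188 kg/kg → 0.0188 × 13000 / 9.8 = 24.94 mm
Layer 880–690 hPa: Δp = 190 hPa = 19000 Pa, q̄ = 0.00878 kg/kg → 0.00878 × 19000 / 9.8 = 17.02 mm
Layer 690–420 hPa: Δp = 270 hPa = 27000 Pa, q̄ = 0.00474 kg/kg → 0.00474 × 27000 / 9.8 = 13.06 mm
Layer 420–340 hPa: Δp = 80 hPa = 8000 Pa, q̄ = 0.00153 kg/kg → 0.00153 × 8000 / 9.8 = 1.25 mm
Layer 340–200 hPa: Δp = 140 hPa = 14000 Pa, q̄ = 0.00111 kg/kg → 0.00111 × 14000 / 9.8 = 1.59 mm
PW = 24.94 + 17.02 + 13.06 + 1.25 + 1.59 = 57.86 ≈ 57.9 mm.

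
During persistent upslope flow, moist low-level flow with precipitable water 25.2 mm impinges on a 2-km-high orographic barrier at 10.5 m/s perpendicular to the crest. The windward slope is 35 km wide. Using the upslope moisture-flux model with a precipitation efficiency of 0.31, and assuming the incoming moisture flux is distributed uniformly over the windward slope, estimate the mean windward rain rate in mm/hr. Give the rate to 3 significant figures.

R ≈ 8.44 mm/hr

Incoming column moisture flux per unit ridge length: F = V × PW = 10.5 × 25.2 = 264.6 mm·m/s.
Spread over the 35 km slope with efficiency ε = 0.31: R = ε·F/W = 0.31 × 264.6 / 35000 m = 2.344e-03 mm/s.
R = 2.344e-03 × 3600 = 8.44 mm/hr.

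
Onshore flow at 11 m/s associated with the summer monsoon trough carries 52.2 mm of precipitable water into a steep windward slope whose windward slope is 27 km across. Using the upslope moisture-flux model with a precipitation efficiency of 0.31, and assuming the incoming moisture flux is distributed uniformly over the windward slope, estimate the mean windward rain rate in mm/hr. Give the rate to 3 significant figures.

R ≈ 23.7 mm/hr

Incoming column moisture flux per unit ridge length: F = V × PW = 11 × 52.2 = 574.2 mm·m/s.
Spread over the 27 km slope with efficiency ε = 0.31: R = ε·F/W = 0.31 × 574.2 / 27000 m = 6.593e-03 mm/s.
R = 6.593e-03 × 3600 = 23.7 mm/hr.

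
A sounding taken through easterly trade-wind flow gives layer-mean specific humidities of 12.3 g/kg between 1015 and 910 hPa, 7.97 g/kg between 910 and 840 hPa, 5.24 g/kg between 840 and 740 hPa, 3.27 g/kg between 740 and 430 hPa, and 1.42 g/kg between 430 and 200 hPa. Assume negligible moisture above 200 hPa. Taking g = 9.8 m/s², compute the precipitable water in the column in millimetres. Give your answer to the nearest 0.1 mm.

PW ≈ 37.9 mm

Precipitable water is the column-integrated vapour mass per unit area: PW = (1/g) Σ q̄ Δp, with q in kg/kg and Δp in Pa (1 kg/m² of water = 1 mm).
Layer 1015–910 hPa: Δp = 105 hPa = 10500 Pa, q̄ = 0.0123 kg/kg → 0.0123 × 10500 / 9.8 = 13.18 mm
Layer 910–840 hPa: Δp = 70 hPa = 7000 Pa, q̄ = 0.00797 kg/kg → 0.00797 × 7000 / 9.8 = 5.69 mm
Layer 840–740 hPa: Δp = 100 hPa = 10000 Pa, q̄ = 0.00524 kg/kg → 0.00524 × 10000 / 9.8 = 5.35 mm
Layer 740–430 hPa: Δp = 310 hPa = 31000 Pa, q̄ = 0.00327 kg/kg → 0.00327 × 31000 / 9.8 = 10.34 mm
Layer 430–200 hPa: Δp = 230 hPa = 23000 Pa, q̄ = 0.00142 kg/kg → 0.00142 × 23000 / 9.8 = 3.33 mm
PW = 13.18 + 5.69 + 5.35 + 10.34 + 3.33 = 37.89 ≈ 37.9 mm.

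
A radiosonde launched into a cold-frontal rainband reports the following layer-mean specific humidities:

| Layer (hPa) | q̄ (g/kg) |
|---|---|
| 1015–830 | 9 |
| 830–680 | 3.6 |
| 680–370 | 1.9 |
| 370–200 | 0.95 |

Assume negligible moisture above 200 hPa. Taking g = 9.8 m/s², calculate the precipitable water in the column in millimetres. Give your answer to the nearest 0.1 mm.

PW ≈ 30.2 mm

Precipitable water is the column-integrated vapour mass per unit area: PW = (1/g) Σ q̄ Δp, with q in kg/kg and Δp in Pa (1 kg/m² of water = 1 mm).
Layer 1015–830 hPa: Δp = 185 hPa = 18500 Pa, q̄ = 0.009 kg/kg → 0.009 × 18500 / 9.8 = 16.99 mm
Layer 830–680 hPa: Δp = 150 hPa = 15000 Pa, q̄ = 0.0036 kg/kg → 0.0036 × 15000 / 9.8 = 5.51 mm
Layer 680–370 hPa: Δp = 310 hPa = 31000 Pa, q̄ = 0.0019 kg/kg → 0.0019 × 31000 / 9.8 = 6.01 mm
Layer 370–200 hPa: Δp = 170 hPa = 17000 Pa, q̄ = 0.00095 kg/kg → 0.00095 × 17000 / 9.8 = 1.65 mm
PW = 16.99 + 5.51 + 6.01 + 1.65 = 30.16 ≈ 30.2 mm.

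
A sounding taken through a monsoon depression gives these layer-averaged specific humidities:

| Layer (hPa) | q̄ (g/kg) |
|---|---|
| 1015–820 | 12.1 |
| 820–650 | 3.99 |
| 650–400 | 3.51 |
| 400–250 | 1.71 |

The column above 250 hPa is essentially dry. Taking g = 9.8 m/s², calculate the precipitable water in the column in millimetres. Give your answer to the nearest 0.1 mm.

PW ≈ 42.6 mm

Precipitable water is the column-integrated vapour mass per unit area: PW = (1/g) Σ q̄ Δp, with q in kg/kg and Δp in Pa (1 kg/m² of water = 1 mm).
Layer 1015–820 hPa: Δp = 195 hPa = 19500 Pa, q̄ = 0.0121 kg/kg → 0.0121 × 19500 / 9.8 = 24.08 mm
Layer 820–650 hPa: Δp = 170 hPa = 17000 Pa, q̄ = 0.00399 kg/kg → 0.00399 × 17000 / 9.8 = 6.92 mm
Layer 650–400 hPa: Δp = 250 hPa = 25000 Pa, q̄ = 0.00351 kg/kg → 0.00351 × 25000 / 9.8 = 8.95 mm
Layer 400–250 hPa: Δp = 150 hPa = 15000 Pa, q̄ = 0.00171 kg/kg → 0.00171 × 15000 / 9.8 = 2.62 mm
PW = 24.08 + 6.92 + 8.95 + 2.62 = 42.57 ≈ 42.6 mm.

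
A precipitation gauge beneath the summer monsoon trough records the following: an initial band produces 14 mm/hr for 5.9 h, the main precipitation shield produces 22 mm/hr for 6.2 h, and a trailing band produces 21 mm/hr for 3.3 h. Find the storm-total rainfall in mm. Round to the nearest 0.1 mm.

Total = Σ Rᵢ Δtᵢ = 14 × 5.9 + 22 × 6.2 + 21 × 3.3
      = 82.6 + 136.4 + 69.3 = 288.3 mm.

total ≈ 288.3 mm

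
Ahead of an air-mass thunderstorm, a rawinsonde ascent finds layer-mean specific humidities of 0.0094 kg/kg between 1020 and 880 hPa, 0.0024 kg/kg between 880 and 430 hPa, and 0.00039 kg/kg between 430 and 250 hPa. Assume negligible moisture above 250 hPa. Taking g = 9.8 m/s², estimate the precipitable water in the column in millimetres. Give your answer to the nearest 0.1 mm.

PW ≈ 25.2 mm

Precipitable water is the column-integrated vapour mass per unit area: PW = (1/g) Σ q̄ Δp, with q in kg/kg and Δp in Pa (1 kg/m² of water = 1 mm).
Layer 1020–880 hPa: Δp = 140 hPa = 14000 Pa, q̄ = 0.0094 kg/kg → 0.0094 × 14000 / 9.8 = 13.43 mm
Layer 880–430 hPa: Δp = 450 hPa = 45000 Pa, q̄ = 0.0024 kg/kg → 0.0024 × 45000 / 9.8 = 11.02 mm
Layer 430–250 hPa: Δp = 180 hPa = 18000 Pa, q̄ = 0.00039 kg/kg → 0.00039 × 18000 / 9.8 = 0.72 mm
PW = 13.43 + 11.02 + 0.72 = 25.17 ≈ 25.2 mm.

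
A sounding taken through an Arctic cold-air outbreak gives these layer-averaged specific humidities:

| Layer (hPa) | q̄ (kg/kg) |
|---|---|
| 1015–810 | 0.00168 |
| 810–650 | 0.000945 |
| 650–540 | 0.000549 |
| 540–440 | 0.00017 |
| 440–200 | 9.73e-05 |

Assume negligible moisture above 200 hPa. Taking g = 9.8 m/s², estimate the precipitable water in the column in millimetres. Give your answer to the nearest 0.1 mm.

PW ≈ 6.1 mm

Precipitable water is the column-integrated vapour mass per unit area: PW = (1/g) Σ q̄ Δp, with q in kg/kg and Δp in Pa (1 kg/m² of water = 1 mm).
Layer 1015–810 hPa: Δp = 205 hPa = 20500 Pa, q̄ = 0.00168 kg/kg → 0.00168 × 20500 / 9.8 = 3.51 mm
Layer 810–650 hPa: Δp = 160 hPa = 16000 Pa, q̄ = 0.000945 kg/kg → 0.000945 × 16000 / 9.8 = 1.54 mm
Layer 650–540 hPa: Δp = 110 hPa = 11000 Pa, q̄ = 0.000549 kg/kg → 0.000549 × 11000 / 9.8 = 0.62 mm
Layer 540–440 hPa: Δp = 100 hPa = 10000 Pa, q̄ = 0.00017 kg/kg → 0.00017 × 10000 / 9.8 = 0.17 mm
Layer 440–200 hPa: Δp = 240 hPa = 24000 Pa, q̄ = 9.73e-05 kg/kg → 9.73e-05 × 24000 / 9.8 = 0.24 mm
PW = 3.51 + 1.54 + 0.62 + 0.17 + 0.24 = 6.08 ≈ 6.1 mm.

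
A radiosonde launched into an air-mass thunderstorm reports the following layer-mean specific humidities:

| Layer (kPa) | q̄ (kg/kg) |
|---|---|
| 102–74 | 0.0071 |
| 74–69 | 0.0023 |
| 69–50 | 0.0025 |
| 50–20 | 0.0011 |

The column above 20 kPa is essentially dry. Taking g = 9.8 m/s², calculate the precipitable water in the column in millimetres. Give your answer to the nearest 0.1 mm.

Precipitable water is the column-integrated vapour mass per unit area: PW = (1/g) Σ q̄ Δp, with q in kg/kg and Δp in Pa (1 kg/m² of water = 1 mm).
Layer 102–74 kPa: Δp = 280 hPa = 28000 Pa, q̄ = 0.0071 kg/kg → 0.0071 × 28000 / 9.8 = 20.29 mm
Layer 74–69 kPa: Δp = 50 hPa = 5000 Pa, q̄ = 0.0023 kg/kg → 0.0023 × 5000 / 9.8 = 1.17 mm
Layer 69–50 kPa: Δp = 190 hPa = 19000 Pa, q̄ = 0.0025 kg/kg → 0.0025 × 19000 / 9.8 = 4.85 mm
Layer 50–20 kPa: Δp = 300 hPa = 30000 Pa, q̄ = 0.0011 kg/kg → 0.0011 × 30000 / 9.8 = 3.37 mm
PW = 20.29 + 1.17 + 4.85 + 3.37 = 29.68 ≈ 29.7 mm.

PW ≈ 29.7 mm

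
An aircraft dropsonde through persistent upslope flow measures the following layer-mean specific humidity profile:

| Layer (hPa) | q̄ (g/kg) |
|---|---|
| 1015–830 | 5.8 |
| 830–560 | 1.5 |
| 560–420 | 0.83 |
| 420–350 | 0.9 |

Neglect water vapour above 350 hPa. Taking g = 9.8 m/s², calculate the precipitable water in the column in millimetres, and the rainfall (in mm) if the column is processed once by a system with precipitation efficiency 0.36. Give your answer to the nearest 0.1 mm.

PW ≈ 16.9 mm; rainfall ≈ 6.1 mm

Precipitable water is the column-integrated vapour mass per unit area: PW = (1/g) Σ q̄ Δp, with q in kg/kg and Δp in Pa (1 kg/m² of water = 1 mm).
Layer 1015–830 hPa: Δp = 185 hPa = 18500 Pa, q̄ = 0.0058 kg/kg → 0.0058 × 18500 / 9.8 = 10.95 mm
Layer 830–560 hPa: Δp = 270 hPa = 27000 Pa, q̄ = 0.0015 kg/kg → 0.0015 × 27000 / 9.8 = 4.13 mm
Layer 560–420 hPa: Δp = 140 hPa = 14000 Pa, q̄ = 0.00083 kg/kg → 0.00083 × 14000 / 9.8 = 1.19 mm
Layer 420–350 hPa: Δp = 70 hPa = 7000 Pa, q̄ = 0.0009 kg/kg → 0.0009 × 7000 / 9.8 = 0.64 mm
PW = 10.95 + 4.13 + 1.19 + 0.64 = 16.91 ≈ 16.9 mm.
Rainfall = ε × PW = 0.36 × 16.9 = 6.1 mm.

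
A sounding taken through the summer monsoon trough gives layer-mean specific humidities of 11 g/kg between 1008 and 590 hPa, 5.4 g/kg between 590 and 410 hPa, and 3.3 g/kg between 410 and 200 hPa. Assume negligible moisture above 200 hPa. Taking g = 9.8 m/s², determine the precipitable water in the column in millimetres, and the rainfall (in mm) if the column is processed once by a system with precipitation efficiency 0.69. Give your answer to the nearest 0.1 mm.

Precipitable water is the column-integrated vapour mass per unit area: PW = (1/g) Σ q̄ Δp, with q in kg/kg and Δp in Pa (1 kg/m² of water = 1 mm).
Layer 1008–590 hPa: Δp = 418 hPa = 41800 Pa, q̄ = 0.011 kg/kg → 0.011 × 41800 / 9.8 = 46.92 mm
Layer 590–410 hPa: Δp = 180 hPa = 18000 Pa, q̄ = 0.0054 kg/kg → 0.0054 × 18000 / 9.8 = 9.92 mm
Layer 410–200 hPa: Δp = 210 hPa = 21000 Pa, q̄ = 0.0033 kg/kg → 0.0033 × 21000 / 9.8 = 7.07 mm
PW = 46.92 + 9.92 + 7.07 = 63.91 ≈ 63.9 mm.
Rainfall = ε × PW = 0.69 × 63.9 = 44.1 mm.

PW ≈ 63.9 mm; rainfall ≈ 44.1 mm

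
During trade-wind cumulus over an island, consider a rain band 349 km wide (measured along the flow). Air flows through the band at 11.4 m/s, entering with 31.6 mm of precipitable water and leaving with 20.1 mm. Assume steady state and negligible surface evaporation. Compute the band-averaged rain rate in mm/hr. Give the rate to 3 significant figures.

R ≈ 1.35 mm/hr

Column moisture flux per unit crosswind length is F = V × PW.
Inflow: F_in = 11.4 × 31.6 = 360.24 mm·m/s
Outflow: F_out = 11.4 × 20.1 = 229.14 mm·m/s
Steady-state rate R = (F_in − F_out)/L = (360.24 − 229.14) / 349000 m = 3.756e-04 mm/s.
R = 3.756e-04 × 3600 = 1.35 mm/hr.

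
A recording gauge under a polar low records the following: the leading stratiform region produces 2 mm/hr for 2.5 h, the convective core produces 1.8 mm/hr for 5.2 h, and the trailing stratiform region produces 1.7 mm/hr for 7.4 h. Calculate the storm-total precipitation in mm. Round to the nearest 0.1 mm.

Total = Σ Rᵢ Δtᵢ = 2 × 2.5 + 1.8 × 5.2 + 1.7 × 7.4
      = 5 + 9.36 + 12.58 = 26.9 mm.

total ≈ 26.9 mm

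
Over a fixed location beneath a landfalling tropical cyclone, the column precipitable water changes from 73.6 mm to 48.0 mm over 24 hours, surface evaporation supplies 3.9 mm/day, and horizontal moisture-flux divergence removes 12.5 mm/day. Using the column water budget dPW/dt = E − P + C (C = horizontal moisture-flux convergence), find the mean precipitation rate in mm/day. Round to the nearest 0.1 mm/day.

dPW/dt = (48.0 − 73.6) mm / (24/24 day) = -25.600 mm/day.
P = E + C − dPW/dt = 3.9 + (-12.5) − (-25.600) = 17.0 mm/day.

P ≈ 17.0 mm/day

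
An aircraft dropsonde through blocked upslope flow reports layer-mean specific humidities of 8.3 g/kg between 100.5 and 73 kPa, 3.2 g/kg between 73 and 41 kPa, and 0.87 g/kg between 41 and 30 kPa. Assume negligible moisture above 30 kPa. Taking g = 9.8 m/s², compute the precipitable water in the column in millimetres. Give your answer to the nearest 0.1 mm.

Precipitable water is the column-integrated vapour mass per unit area: PW = (1/g) Σ q̄ Δp, with q in kg/kg and Δp in Pa (1 kg/m² of water = 1 mm).
Layer 100.5–73 kPa: Δp = 275 hPa = 27500 Pa, q̄ = 0.0083 kg/kg → 0.0083 × 27500 / 9.8 = 23.29 mm
Layer 73–41 kPa: Δp = 320 hPa = 32000 Pa, q̄ = 0.0032 kg/kg → 0.0032 × 32000 / 9.8 = 10.45 mm
Layer 41–30 kPa: Δp = 110 hPa = 11000 Pa, q̄ = 0.00087 kg/kg → 0.00087 × 11000 / 9.8 = 0.98 mm
PW = 23.29 + 10.45 + 0.98 = 34.72 ≈ 34.7 mm.

PW ≈ 34.7 mm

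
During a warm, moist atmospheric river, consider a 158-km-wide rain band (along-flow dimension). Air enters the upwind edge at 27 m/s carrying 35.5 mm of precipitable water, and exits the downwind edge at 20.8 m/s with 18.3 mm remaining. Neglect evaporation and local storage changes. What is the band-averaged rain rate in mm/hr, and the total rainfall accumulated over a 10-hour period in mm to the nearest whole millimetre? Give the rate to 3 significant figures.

R ≈ 13.2 mm/hr; total ≈ 132 mm

Column moisture flux per unit crosswind length is F = V × PW.
Inflow: F_in = 27 × 35.5 = 958.5 mm·m/s
Outflow: F_out = 20.8 × 18.3 = 380.64 mm·m/s
Steady-state rate R = (F_in − F_out)/L = (958.5 − 380.64) / 158000 m = 3.657e-03 mm/s.
R = 3.657e-03 × 3600 = 13.2 mm/hr.
Over 10 h: total = 13.2 × 10 = 132 mm.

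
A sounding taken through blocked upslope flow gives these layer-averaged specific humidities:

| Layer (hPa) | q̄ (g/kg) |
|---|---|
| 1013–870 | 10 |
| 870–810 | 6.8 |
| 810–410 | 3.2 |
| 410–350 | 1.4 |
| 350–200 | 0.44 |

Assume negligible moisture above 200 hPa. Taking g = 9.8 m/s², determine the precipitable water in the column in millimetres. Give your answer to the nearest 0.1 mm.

PW ≈ 33.3 mm

Precipitable water is the column-integrated vapour mass per unit area: PW = (1/g) Σ q̄ Δp, with q in kg/kg and Δp in Pa (1 kg/m² of water = 1 mm).
Layer 1013–870 hPa: Δp = 143 hPa = 14300 Pa, q̄ = 0.01 kg/kg → 0.01 × 14300 / 9.8 = 14.59 mm
Layer 870–810 hPa: Δp = 60 hPa = 6000 Pa, q̄ = 0.0068 kg/kg → 0.0068 × 6000 / 9.8 = 4.16 mm
Layer 810–410 hPa: Δp = 400 hPa = 40000 Pa, q̄ = 0.0032 kg/kg → 0.0032 × 40000 / 9.8 = 13.06 mm
Layer 410–350 hPa: Δp = 60 hPa = 6000 Pa, q̄ = 0.0014 kg/kg → 0.0014 × 6000 / 9.8 = 0.86 mm
Layer 350–200 hPa: Δp = 150 hPa = 15000 Pa, q̄ = 0.00044 kg/kg → 0.00044 × 15000 / 9.8 = 0.67 mm
PW = 14.59 + 4.16 + 13.06 + 0.86 + 0.67 = 33.34 ≈ 33.3 mm.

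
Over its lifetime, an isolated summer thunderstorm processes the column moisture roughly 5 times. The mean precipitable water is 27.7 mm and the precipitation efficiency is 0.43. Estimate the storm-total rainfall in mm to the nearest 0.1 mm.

Each cycle deposits ε × PW = 0.43 × 27.7 = 11.911 mm.
Over 5 cycles: 5 × 11.911 = 59.6 mm.

rainfall ≈ 59.6 mm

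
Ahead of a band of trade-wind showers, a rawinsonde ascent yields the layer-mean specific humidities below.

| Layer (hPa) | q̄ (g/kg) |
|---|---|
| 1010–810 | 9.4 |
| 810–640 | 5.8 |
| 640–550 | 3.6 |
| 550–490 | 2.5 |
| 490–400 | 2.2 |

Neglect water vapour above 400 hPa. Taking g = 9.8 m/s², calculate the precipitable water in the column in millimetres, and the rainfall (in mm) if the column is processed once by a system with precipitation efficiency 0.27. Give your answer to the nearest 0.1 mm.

PW ≈ 36.1 mm; rainfall ≈ 9.7 mm

Precipitable water is the column-integrated vapour mass per unit area: PW = (1/g) Σ q̄ Δp, with q in kg/kg and Δp in Pa (1 kg/m² of water = 1 mm).
Layer 1010–810 hPa: Δp = 200 hPa = 20000 Pa, q̄ = 0.0094 kg/kg → 0.0094 × 20000 / 9.8 = 19.18 mm
Layer 810–640 hPa: Δp = 170 hPa = 17000 Pa, q̄ = 0.0058 kg/kg → 0.0058 × 17000 / 9.8 = 10.06 mm
Layer 640–550 hPa: Δp = 90 hPa = 9000 Pa, q̄ = 0.0036 kg/kg → 0.0036 × 9000 / 9.8 = 3.31 mm
Layer 550–490 hPa: Δp = 60 hPa = 6000 Pa, q̄ = 0.0025 kg/kg → 0.0025 × 6000 / 9.8 = 1.53 mm
Layer 490–400 hPa: Δp = 90 hPa = 9000 Pa, q̄ = 0.0022 kg/kg → 0.0022 × 9000 / 9.8 = 2.02 mm
PW = 19.18 + 10.06 + 3.31 + 1.53 + 2.02 = 36.10 ≈ 36.1 mm.
Rainfall = ε × PW = 0.27 × 36.1 = 9.7 mm.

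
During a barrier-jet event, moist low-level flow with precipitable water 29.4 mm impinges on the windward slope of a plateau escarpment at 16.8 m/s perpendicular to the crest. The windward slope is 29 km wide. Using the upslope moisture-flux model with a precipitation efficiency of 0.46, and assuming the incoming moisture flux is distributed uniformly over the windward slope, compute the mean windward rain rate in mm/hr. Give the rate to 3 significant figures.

R ≈ 28.2 mm/hr

Incoming column moisture flux per unit ridge length: F = V × PW = 16.8 × 29.4 = 493.92 mm·m/s.
Spread over the 29 km slope with efficiency ε = 0.46: R = ε·F/W = 0.46 × 493.92 / 29000 m = 7.835e-03 mm/s.
R = 7.835e-03 × 3600 = 28.2 mm/hr.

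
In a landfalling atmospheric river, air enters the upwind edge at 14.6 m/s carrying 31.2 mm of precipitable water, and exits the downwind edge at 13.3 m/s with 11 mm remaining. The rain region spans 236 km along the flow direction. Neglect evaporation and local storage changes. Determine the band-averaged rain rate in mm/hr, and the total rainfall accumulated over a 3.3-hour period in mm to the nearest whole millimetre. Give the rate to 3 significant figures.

R ≈ 4.72 mm/hr; total ≈ 16 mm

Column moisture flux per unit crosswind length is F = V × PW.
Inflow: F_in = 14.6 × 31.2 = 455.52 mm·m/s
Outflow: F_out = 13.3 × 11 = 146.3 mm·m/s
Steady-state rate R = (F_in − F_out)/L = (455.52 − 146.3) / 236000 m = 1.310e-03 mm/s.
R = 1.310e-03 × 3600 = 4.72 mm/hr.
Over 3.3 h: total = 4.72 × 3.3 = 15.576 ≈ 16 mm.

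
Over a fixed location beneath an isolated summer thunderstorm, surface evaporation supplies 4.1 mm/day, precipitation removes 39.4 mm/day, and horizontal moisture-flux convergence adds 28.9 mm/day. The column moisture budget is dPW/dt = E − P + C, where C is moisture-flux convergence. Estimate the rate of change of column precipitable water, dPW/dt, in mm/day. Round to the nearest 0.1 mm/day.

dPW/dt = E − P + C = 4.1 − 39.4 + (28.9) = -6.4 mm/day.

dPW/dt ≈ -6.4 mm/day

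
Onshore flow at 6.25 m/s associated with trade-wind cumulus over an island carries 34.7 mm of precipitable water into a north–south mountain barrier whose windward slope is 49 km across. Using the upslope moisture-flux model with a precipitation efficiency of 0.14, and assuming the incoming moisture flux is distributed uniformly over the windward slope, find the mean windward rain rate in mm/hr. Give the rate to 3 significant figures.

Incoming column moisture flux per unit ridge length: F = V × PW = 6.25 × 34.7 = 216.875 mm·m/s.
Spread over the 49 km slope with efficiency ε = 0.14: R = ε·F/W = 0.14 × 216.875 / 49000 m = 6.196e-04 mm/s.
R = 6.196e-04 × 3600 = 2.23 mm/hr.

R ≈ 2.23 mm/hr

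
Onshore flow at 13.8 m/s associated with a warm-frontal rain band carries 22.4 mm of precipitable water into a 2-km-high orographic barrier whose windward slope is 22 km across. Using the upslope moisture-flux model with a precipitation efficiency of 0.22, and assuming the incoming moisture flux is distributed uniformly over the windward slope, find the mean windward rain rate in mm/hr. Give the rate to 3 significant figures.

Incoming column moisture flux per unit ridge length: F = V × PW = 13.8 × 22.4 = 309.12 mm·m/s.
Spread over the 22 km slope with efficiency ε = 0.22: R = ε·F/W = 0.22 × 309.12 / 22000 m = 3.091e-03 mm/s.
R = 3.091e-03 × 3600 = 11.1 mm/hr.

R ≈ 11.1 mm/hr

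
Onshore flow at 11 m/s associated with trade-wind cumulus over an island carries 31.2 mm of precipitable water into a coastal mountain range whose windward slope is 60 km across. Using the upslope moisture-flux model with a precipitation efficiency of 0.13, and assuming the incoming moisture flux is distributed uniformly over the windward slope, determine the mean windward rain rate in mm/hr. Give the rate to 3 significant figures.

Incoming column moisture flux per unit ridge length: F = V × PW = 11 × 31.2 = 343.2 mm·m/s.
Spread over the 60 km slope with efficiency ε = 0.13: R = ε·F/W = 0.13 × 343.2 / 60000 m = 7.436e-04 mm/s.
R = 7.436e-04 × 3600 = 2.68 mm/hr.

R ≈ 2.68 mm/hr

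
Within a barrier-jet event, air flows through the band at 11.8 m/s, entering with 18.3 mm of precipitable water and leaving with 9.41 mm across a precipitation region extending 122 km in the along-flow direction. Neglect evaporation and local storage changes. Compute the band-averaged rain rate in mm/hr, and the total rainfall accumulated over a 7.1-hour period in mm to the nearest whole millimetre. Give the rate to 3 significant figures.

Column moisture flux per unit crosswind length is F = V × PW.
Inflow: F_in = 11.8 × 18.3 = 215.94 mm·m/s
Outflow: F_out = 11.8 × 9.41 = 111.038 mm·m/s
Steady-state rate R = (F_in − F_out)/L = (215.94 − 111.038) / 122000 m = 8.599e-04 mm/s.
R = 8.599e-04 × 3600 = 3.10 mm/hr.
Over 7.1 h: total = 3.10 × 7.1 = 22.01 ≈ 22 mm.

R ≈ 3.10 mm/hr; total ≈ 22 mm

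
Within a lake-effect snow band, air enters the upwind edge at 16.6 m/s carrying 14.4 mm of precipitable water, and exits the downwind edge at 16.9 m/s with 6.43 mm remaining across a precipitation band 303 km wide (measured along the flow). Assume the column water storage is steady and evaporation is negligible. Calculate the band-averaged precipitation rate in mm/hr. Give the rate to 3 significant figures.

Column moisture flux per unit crosswind length is F = V × PW.
Inflow: F_in = 16.6 × 14.4 = 239.04 mm·m/s
Outflow: F_out = 16.9 × 6.43 = 108.667 mm·m/s
Steady-state rate R = (F_in − F_out)/L = (239.04 − 108.667) / 303000 m = 4.303e-04 mm/s.
R = 4.303e-04 × 3600 = 1.55 mm/hr.

R ≈ 1.55 mm/hr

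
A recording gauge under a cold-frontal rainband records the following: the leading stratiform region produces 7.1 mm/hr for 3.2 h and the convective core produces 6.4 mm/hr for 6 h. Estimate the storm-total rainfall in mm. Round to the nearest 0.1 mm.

Total = Σ Rᵢ Δtᵢ = 7.1 × 3.2 + 6.4 × 6
      = 22.72 + 38.4 = 61.1 mm.

total ≈ 61.1 mm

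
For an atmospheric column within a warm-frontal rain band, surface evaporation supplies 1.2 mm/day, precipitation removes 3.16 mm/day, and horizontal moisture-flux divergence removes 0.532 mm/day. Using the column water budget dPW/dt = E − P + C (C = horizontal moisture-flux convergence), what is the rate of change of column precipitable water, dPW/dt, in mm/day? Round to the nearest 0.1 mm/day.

dPW/dt = E − P + C = 1.2 − 3.16 + (-0.532) = -2.5 mm/day.

dPW/dt ≈ -2.5 mm/day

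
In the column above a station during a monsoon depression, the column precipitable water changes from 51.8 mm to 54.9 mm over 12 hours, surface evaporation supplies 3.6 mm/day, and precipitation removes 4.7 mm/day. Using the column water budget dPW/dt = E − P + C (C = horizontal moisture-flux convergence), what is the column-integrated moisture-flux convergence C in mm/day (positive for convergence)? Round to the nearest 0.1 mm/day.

C ≈ 7.3 mm/day

dPW/dt = (54.9 − 51.8) mm / (12/24 day) = +6.200 mm/day.
C = dPW/dt − E + P = (+6.200) − 3.6 + 4.7 = 7.3 mm/day.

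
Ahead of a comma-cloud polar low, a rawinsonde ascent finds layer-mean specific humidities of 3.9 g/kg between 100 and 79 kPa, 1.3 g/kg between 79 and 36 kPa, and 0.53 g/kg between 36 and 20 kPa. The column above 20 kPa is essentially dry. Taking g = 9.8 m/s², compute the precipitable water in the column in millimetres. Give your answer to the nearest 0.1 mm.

PW ≈ 14.9 mm

Precipitable water is the column-integrated vapour mass per unit area: PW = (1/g) Σ q̄ Δp, with q in kg/kg and Δp in Pa (1 kg/m² of water = 1 mm).
Layer 100–79 kPa: Δp = 210 hPa = 21000 Pa, q̄ = 0.0039 kg/kg → 0.0039 × 21000 / 9.8 = 8.36 mm
Layer 79–36 kPa: Δp = 430 hPa = 43000 Pa, q̄ = 0.0013 kg/kg → 0.0013 × 43000 / 9.8 = 5.70 mm
Layer 36–20 kPa: Δp = 160 hPa = 16000 Pa, q̄ = 0.00053 kg/kg → 0.00053 × 16000 / 9.8 = 0.87 mm
PW = 8.36 + 5.70 + 0.87 = 14.93 ≈ 14.9 mm.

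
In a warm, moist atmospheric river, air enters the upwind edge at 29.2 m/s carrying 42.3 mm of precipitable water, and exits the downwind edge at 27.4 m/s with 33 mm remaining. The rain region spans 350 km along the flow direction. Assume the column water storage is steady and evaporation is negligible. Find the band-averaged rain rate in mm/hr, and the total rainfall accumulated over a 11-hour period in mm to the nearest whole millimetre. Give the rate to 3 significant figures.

R ≈ 3.40 mm/hr; total ≈ 37 mm

Column moisture flux per unit crosswind length is F = V × PW.
Inflow: F_in = 29.2 × 42.3 = 1235.16 mm·m/s
Outflow: F_out = 27.4 × 33 = 904.2 mm·m/s
Steady-state rate R = (F_in − F_out)/L = (1235.16 − 904.2) / 350000 m = 9.456e-04 mm/s.
R = 9.456e-04 × 3600 = 3.40 mm/hr.
Over 11 h: total = 3.40 × 11 = 37.4 ≈ 37 mm.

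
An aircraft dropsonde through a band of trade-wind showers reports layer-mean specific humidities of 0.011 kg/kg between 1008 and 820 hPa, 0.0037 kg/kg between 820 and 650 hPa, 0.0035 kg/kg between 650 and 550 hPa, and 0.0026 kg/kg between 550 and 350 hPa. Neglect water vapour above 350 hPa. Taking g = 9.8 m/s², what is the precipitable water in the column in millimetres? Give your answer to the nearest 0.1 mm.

Precipitable water is the column-integrated vapour mass per unit area: PW = (1/g) Σ q̄ Δp, with q in kg/kg and Δp in Pa (1 kg/m² of water = 1 mm).
Layer 1008–820 hPa: Δp = 188 hPa = 18800 Pa, q̄ = 0.011 kg/kg → 0.011 × 18800 / 9.8 = 21.10 mm
Layer 820–650 hPa: Δp = 170 hPa = 17000 Pa, q̄ = 0.0037 kg/kg → 0.0037 × 17000 / 9.8 = 6.42 mm
Layer 650–550 hPa: Δp = 100 hPa = 10000 Pa, q̄ = 0.0035 kg/kg → 0.0035 × 10000 / 9.8 = 3.57 mm
Layer 550–350 hPa: Δp = 200 hPa = 20000 Pa, q̄ = 0.0026 kg/kg → 0.0026 × 20000 / 9.8 = 5.31 mm
PW = 21.10 + 6.42 + 3.57 + 5.31 = 36.40 ≈ 36.4 mm.

PW ≈ 36.4 mm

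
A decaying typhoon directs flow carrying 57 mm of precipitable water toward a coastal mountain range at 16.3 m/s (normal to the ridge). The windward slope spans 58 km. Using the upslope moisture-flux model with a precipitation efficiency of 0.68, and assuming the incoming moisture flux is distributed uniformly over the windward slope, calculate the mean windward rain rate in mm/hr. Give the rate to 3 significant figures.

R ≈ 39.2 mm/hr

Incoming column moisture flux per unit ridge length: F = V × PW = 16.3 × 57 = 929.1 mm·m/s.
Spread over the 58 km slope with efficiency ε = 0.68: R = ε·F/W = 0.68 × 929.1 / 58000 m = 1.089e-02 mm/s.
R = 1.089e-02 × 3600 = 39.2 mm/hr.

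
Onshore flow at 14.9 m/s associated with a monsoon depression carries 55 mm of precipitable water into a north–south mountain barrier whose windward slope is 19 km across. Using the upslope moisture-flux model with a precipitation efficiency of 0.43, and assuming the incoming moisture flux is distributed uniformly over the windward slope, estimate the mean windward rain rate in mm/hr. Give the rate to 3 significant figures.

Incoming column moisture flux per unit ridge length: F = V × PW = 14.9 × 55 = 819.5 mm·m/s.
Spread over the 19 km slope with efficiency ε = 0.43: R = ε·F/W = 0.43 × 819.5 / 19000 m = 1.855e-02 mm/s.
R = 1.855e-02 × 3600 = 66.8 mm/hr.

R ≈ 66.8 mm/hr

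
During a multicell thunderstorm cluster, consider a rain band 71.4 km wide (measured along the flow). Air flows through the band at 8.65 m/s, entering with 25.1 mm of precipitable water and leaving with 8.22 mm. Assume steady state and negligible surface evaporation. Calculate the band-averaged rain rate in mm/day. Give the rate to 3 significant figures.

Column moisture flux per unit crosswind length is F = V × PW.
Inflow: F_in = 8.65 × 25.1 = 217.115 mm·m/s
Outflow: F_out = 8.65 × 8.22 = 71.103 mm·m/s
Steady-state rate R = (F_in − F_out)/L = (217.115 − 71.103) / 71400 m = 2.045e-03 mm/s.
R = 2.045e-03 × 3600 × 24 = 177 mm/day.

R ≈ 177 mm/day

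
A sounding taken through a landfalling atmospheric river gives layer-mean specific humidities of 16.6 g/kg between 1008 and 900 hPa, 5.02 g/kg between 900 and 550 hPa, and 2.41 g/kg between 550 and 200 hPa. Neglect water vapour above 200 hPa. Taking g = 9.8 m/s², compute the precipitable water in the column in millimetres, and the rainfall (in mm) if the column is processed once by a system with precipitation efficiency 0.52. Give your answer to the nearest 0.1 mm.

Precipitable water is the column-integrated vapour mass per unit area: PW = (1/g) Σ q̄ Δp, with q in kg/kg and Δp in Pa (1 kg/m² of water = 1 mm).
Layer 1008–900 hPa: Δp = 108 hPa = 10800 Pa, q̄ = 0.0166 kg/kg → 0.0166 × 10800 / 9.8 = 18.29 mm
Layer 900–550 hPa: Δp = 350 hPa = 35000 Pa, q̄ = 0.00502 kg/kg → 0.00502 × 35000 / 9.8 = 17.93 mm
Layer 550–200 hPa: Δp = 350 hPa = 35000 Pa, q̄ = 0.00241 kg/kg → 0.00241 × 35000 / 9.8 = 8.61 mm
PW = 18.29 + 17.93 + 8.61 = 44.83 ≈ 44.8 mm.
Rainfall = ε × PW = 0.52 × 44.8 = 23.3 mm.

PW ≈ 44.8 mm; rainfall ≈ 23.3 mm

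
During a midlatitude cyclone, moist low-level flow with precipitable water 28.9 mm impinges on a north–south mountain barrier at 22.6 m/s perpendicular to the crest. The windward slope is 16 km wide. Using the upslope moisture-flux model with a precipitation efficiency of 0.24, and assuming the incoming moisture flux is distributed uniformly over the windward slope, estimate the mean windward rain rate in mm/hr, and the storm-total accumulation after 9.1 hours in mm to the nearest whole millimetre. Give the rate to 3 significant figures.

R ≈ 35.3 mm/hr; total ≈ 321 mm

Incoming column moisture flux per unit ridge length: F = V × PW = 22.6 × 28.9 = 653.14 mm·m/s.
Spread over the 16 km slope with efficiency ε = 0.24: R = ε·F/W = 0.24 × 653.14 / 16000 m = 9.797e-03 mm/s.
R = 9.797e-03 × 3600 = 35.3 mm/hr.
Over 9.1 h: total = 35.3 × 9.1 = 321.23 ≈ 321 mm.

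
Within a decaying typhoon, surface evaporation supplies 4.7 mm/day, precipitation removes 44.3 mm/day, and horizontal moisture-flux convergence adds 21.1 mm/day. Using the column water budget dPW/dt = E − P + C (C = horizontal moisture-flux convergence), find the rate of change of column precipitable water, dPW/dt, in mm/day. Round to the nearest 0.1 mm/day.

dPW/dt ≈ -18.5 mm/day

dPW/dt = E − P + C = 4.7 − 44.3 + (21.1) = -18.5 mm/day.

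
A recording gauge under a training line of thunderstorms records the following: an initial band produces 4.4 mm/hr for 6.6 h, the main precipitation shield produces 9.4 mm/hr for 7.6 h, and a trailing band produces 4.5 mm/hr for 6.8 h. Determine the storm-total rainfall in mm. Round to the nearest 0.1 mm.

total ≈ 131.1 mm

Total = Σ Rᵢ Δtᵢ = 4.4 × 6.6 + 9.4 × 7.6 + 4.5 × 6.8
      = 29.04 + 71.44 + 30.6 = 131.1 mm.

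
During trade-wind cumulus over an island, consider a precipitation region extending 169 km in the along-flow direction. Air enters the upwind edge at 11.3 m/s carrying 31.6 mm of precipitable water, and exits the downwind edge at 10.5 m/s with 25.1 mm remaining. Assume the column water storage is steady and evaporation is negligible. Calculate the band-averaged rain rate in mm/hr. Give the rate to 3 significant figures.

Column moisture flux per unit crosswind length is F = V × PW.
Inflow: F_in = 11.3 × 31.6 = 357.08 mm·m/s
Outflow: F_out = 10.5 × 25.1 = 263.55 mm·m/s
Steady-state rate R = (F_in − F_out)/L = (357.08 − 263.55) / 169000 m = 5.534e-04 mm/s.
R = 5.534e-04 × 3600 = 1.99 mm/hr.

R ≈ 1.99 mm/hr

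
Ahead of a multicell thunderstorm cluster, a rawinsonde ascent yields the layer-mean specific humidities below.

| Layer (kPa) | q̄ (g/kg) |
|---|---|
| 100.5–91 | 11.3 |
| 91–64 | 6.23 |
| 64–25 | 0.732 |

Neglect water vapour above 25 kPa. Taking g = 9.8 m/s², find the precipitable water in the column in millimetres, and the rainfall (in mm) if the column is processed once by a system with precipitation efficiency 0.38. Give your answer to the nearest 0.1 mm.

PW ≈ 31.0 mm; rainfall ≈ 11.8 mm

Precipitable water is the column-integrated vapour mass per unit area: PW = (1/g) Σ q̄ Δp, with q in kg/kg and Δp in Pa (1 kg/m² of water = 1 mm).
Layer 100.5–91 kPa: Δp = 95 hPa = 9500 Pa, q̄ = 0.0113 kg/kg → 0.0113 × 9500 / 9.8 = 10.95 mm
Layer 91–64 kPa: Δp = 270 hPa = 27000 Pa, q̄ = 0.00623 kg/kg → 0.00623 × 27000 / 9.8 = 17.16 mm
Layer 64–25 kPa: Δp = 390 hPa = 39000 Pa, q̄ = 0.000732 kg/kg → 0.000732 × 39000 / 9.8 = 2.91 mm
PW = 10.95 + 17.16 + 2.91 = 31.02 ≈ 31.0 mm.
Rainfall = ε × PW = 0.38 × 31.0 = 11.8 mm.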